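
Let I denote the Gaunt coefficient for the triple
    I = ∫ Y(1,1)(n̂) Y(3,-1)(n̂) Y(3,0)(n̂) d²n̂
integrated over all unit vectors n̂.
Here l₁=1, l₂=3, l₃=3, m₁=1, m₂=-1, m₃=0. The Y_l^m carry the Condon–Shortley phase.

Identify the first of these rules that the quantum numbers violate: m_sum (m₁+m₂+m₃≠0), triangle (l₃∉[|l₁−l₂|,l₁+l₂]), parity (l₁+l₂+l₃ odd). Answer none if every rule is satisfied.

parity

m₁+m₂+m₃ = 1 − 1 + 0 = 0  ✓
triangle: |1−3|=2 ≤ l₃=3 ≤ 1+3=4  ✓
parity: l₁+l₂+l₃ = 7 is odd  ✗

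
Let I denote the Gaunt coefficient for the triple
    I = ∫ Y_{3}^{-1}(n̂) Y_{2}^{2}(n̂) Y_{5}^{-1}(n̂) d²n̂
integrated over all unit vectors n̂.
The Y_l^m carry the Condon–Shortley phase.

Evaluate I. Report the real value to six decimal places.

Checks pass: Σm=0; 10 even; l₃=5∈[1,5].
(2·3+1)(2·2+1)(2·5+1) = 385
Δ: 0! 6! 4! / 11! → 1/2310
sum: t=0:+1/144 = 1/144
3j²(3 2 5; 0 0 0) = Δ·Π!·Σ² = 10/231  (sign -1)
sum: t=0:+1/1152 = 1/1152
3j²(3 2 5; -1 2 -1) = Δ·Π!·Σ² = 1/154  (sign +1)
combine: 4πI² = 385·10/231·1/154 = 25/231
take √, sign -1: I = -0.09280237

-0.092802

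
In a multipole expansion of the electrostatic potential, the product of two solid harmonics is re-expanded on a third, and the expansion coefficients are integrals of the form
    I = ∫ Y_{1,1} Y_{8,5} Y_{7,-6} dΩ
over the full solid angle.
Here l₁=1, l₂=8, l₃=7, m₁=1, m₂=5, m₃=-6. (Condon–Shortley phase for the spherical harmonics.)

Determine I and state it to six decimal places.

m-sum 0 ✓  L=16 even ✓  7≤7≤9 ✓
Π(2lᵢ+1) = 3×17×15 = 765
triangle coeff Δ(1,8,7) = 1/2040
Σ_t [1,1]: t=1:−1/25401600 = -1/25401600
(3j)²=8/255 [(1 8 7; 0 0 0)], sign=+1
Σ_t [0,0]: t=0:+1/12454041600 = 1/12454041600
(3j)²=1/680 [(1 8 7; 1 5 -6)], sign=-1
⇒ 4πI² = 3/85
I = (-1)√(3/85/(4π)) = -0.05299638

-0.052996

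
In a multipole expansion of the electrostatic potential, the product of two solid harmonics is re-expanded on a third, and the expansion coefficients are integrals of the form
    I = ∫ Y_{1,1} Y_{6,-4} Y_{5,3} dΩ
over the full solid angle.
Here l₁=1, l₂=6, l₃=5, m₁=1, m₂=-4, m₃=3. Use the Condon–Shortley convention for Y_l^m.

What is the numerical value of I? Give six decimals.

0.274090

Rules hold: Σm=0, L=12 even, 5≤5≤7.
N = 3·13·11 = 429
Δ = 2!·0!·10!/13! = 1/858
Racah Σ t=1..1: t=1:−1/14400 = -1/14400
⇒ 3j(1 6 5; 0 0 0)² = 6/143, sgn +1
Racah Σ t=0..0: t=0:+1/161280 = 1/161280
⇒ 3j(1 6 5; 1 -4 3)² = 15/286, sgn +1
4πI² = N·(3j₀)²·(3jₘ)² = 135/143
I = +1·√(0.944056/4π) = 0.27409047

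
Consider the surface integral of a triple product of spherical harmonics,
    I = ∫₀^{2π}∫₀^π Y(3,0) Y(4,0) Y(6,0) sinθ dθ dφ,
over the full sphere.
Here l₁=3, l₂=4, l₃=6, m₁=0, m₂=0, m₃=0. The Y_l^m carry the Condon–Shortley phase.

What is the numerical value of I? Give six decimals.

Σlᵢ=13 odd — θ-integrand is odd under cosθ→−cosθ; I=0

0.000000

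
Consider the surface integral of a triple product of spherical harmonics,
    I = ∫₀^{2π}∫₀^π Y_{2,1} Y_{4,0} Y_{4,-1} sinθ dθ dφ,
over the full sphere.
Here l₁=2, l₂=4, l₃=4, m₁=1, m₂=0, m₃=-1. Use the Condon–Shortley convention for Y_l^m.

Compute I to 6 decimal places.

-0.044869

Rules hold: Σm=0, L=10 even, 2≤4≤6.
N = 5·9·9 = 405
Δ = 2!·2!·6!/11! = 1/13860
Racah Σ t=0..2: t=0:+1/192 t=1:−1/36 t=2:+1/192 = -5/288
⇒ 3j(2 4 4; 0 0 0)² = 20/693, sgn -1
Racah Σ t=0..1: t=0:+1/96 t=1:−1/72 = -1/288
⇒ 3j(2 4 4; 1 0 -1)² = 1/462, sgn +1
4πI² = N·(3j₀)²·(3jₘ)² = 150/5929
I = -1·√(0.0252994/4π) = -0.04486937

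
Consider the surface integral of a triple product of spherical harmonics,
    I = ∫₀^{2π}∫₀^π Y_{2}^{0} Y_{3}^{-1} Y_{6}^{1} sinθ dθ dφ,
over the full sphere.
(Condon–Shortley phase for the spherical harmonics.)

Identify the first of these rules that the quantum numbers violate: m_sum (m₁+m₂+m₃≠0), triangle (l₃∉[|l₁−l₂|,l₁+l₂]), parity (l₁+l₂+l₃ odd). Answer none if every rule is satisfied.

triangle

azimuthal sum: 0 − 1 + 1 = 0  ✓
1 ≤ 6 ≤ 5 (triangle on l)  ✗
L = 2 + 3 + 6 = 11 (odd)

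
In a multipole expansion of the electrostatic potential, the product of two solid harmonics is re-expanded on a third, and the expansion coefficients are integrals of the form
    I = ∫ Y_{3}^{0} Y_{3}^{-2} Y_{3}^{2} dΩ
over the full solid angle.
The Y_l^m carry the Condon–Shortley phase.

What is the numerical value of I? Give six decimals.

0.000000

l₁+l₂+l₃=9 is odd: 3j(l;000)=0 ⇒ I=0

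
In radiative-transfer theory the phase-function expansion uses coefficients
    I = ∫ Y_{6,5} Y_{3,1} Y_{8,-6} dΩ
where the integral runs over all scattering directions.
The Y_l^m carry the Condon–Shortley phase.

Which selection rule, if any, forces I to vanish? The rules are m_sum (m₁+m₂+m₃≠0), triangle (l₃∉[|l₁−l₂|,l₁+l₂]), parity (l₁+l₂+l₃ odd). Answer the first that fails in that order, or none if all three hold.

azimuthal sum: 5 + 1 − 6 = 0  ✓
3 ≤ 8 ≤ 9 (triangle on l)  ✓
L = 6 + 3 + 8 = 17 (odd)  ✗

parity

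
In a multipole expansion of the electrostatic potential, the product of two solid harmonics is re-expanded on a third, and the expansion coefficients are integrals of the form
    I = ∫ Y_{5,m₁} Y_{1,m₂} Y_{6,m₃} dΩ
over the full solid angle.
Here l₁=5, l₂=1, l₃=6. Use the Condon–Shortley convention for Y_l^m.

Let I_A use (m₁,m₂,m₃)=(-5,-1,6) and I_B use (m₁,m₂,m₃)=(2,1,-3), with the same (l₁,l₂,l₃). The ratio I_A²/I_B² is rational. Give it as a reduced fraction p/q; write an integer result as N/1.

11/6

Same 5,1,6: normalisation and zero-m 3j drop out of the ratio.
A: Δ: 0! 10! 2! / 13! → 1/858; sum: t=0:+1/7257600 = 1/7257600; 3j²(5 1 6; -5 -1 6) = Δ·Π!·Σ² = 1/13  (sign +1)
B: Δ: 0! 10! 2! / 13! → 1/858; sum: t=0:+1/60480 = 1/60480; 3j²(5 1 6; 2 1 -3) = Δ·Π!·Σ² = 6/143  (sign -1)
I_A²/I_B² = (1/13)/(6/143) = 11/6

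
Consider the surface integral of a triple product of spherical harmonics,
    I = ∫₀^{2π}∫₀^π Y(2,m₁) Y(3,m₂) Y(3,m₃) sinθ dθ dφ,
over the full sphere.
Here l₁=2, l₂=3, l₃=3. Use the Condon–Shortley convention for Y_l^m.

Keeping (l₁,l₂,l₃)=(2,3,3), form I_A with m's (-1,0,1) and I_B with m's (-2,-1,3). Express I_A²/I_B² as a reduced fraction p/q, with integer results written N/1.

1/5

l's match ⇒ only the (l;m) 3-j factors differ between A and B.
A: triangle coeff Δ(2,3,3) = 1/3780; Σ_t [1,2]: t=1:−1/8 t=2:+1/12 = -1/24; (3j)²=1/210 [(2 3 3; -1 0 1)], sign=-1
B: triangle coeff Δ(2,3,3) = 1/3780; Σ_t [2,2]: t=2:+1/96 = 1/96; (3j)²=1/42 [(2 3 3; -2 -1 3)], sign=+1
I_A²/I_B² = (1/210)/(1/42) = 1/5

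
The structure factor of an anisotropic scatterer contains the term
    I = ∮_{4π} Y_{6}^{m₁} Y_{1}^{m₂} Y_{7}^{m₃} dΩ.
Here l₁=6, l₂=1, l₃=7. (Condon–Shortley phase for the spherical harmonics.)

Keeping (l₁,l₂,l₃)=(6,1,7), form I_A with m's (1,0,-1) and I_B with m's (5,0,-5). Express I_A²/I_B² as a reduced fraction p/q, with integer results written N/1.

Same 6,1,7: normalisation and zero-m 3j drop out of the ratio.
A: Δ: 0! 12! 2! / 15! → 1/1365; sum: t=0:+1/604800 = 1/604800; 3j²(6 1 7; 1 0 -1) = Δ·Π!·Σ² = 16/455  (sign +1)
B: Δ: 0! 12! 2! / 15! → 1/1365; sum: t=0:+1/39916800 = 1/39916800; 3j²(6 1 7; 5 0 -5) = Δ·Π!·Σ² = 8/455  (sign +1)
I_A²/I_B² = (16/455)/(8/455) = 2/1

2/1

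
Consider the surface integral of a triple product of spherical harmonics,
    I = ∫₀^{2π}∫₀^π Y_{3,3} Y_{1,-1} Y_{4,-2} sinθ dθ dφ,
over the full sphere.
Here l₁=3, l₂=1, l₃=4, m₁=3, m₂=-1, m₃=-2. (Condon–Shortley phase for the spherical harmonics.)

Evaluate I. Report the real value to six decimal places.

Rules hold: Σm=0, L=8 even, 2≤4≤4.
N = 7·3·9 = 189
Δ = 0!·6!·2!/9! = 1/252
Racah Σ t=0..0: t=0:+1/36 = 1/36
⇒ 3j(3 1 4; 0 0 0)² = 4/63, sgn +1
Racah Σ t=0..0: t=0:+1/1440 = 1/1440
⇒ 3j(3 1 4; 3 -1 -2)² = 1/252, sgn +1
4πI² = N·(3j₀)²·(3jₘ)² = 1/21
I = +1·√(0.047619/4π) = 0.06155813

0.061558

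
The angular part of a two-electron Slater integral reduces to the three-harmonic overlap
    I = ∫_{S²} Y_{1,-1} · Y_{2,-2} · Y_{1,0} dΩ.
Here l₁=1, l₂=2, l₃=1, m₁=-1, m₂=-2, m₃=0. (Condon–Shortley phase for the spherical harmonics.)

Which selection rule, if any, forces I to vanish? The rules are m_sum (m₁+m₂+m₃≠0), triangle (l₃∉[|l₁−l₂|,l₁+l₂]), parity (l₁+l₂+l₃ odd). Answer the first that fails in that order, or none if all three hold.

m_sum

azimuthal sum: -1 − 2 + 0 = -3  ✗
1 ≤ 1 ≤ 3 (triangle on l)
L = 1 + 2 + 1 = 4 (even)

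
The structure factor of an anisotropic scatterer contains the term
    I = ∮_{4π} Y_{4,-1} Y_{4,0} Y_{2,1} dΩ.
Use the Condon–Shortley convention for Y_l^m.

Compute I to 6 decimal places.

-0.044869

m-sum 0 ✓  L=10 even ✓  0≤2≤8 ✓
Π(2lᵢ+1) = 9×9×5 = 405
triangle coeff Δ(4,4,2) = 1/13860
Σ_t [2,4]: t=2:+1/192 t=3:−1/36 t=4:+1/192 = -5/288
(3j)²=20/693 [(4 4 2; 0 0 0)], sign=-1
Σ_t [3,4]: t=3:−1/72 t=4:+1/96 = -1/288
(3j)²=1/462 [(4 4 2; -1 0 1)], sign=+1
⇒ 4πI² = 150/5929
I = (-1)√(150/5929/(4π)) = -0.04486937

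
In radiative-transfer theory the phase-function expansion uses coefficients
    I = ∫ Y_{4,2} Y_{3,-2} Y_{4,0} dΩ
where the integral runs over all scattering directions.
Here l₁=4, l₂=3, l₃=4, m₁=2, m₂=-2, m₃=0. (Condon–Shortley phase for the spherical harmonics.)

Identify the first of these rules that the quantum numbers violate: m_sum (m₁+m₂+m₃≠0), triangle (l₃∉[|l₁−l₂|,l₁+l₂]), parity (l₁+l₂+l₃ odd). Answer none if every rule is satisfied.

parity

Σmᵢ = 0  ✓
l₃∈[|l₁−l₂|,l₁+l₂]=[1,7], have l₃=4  ✓
Σlᵢ = 11 ⇒ odd  ✗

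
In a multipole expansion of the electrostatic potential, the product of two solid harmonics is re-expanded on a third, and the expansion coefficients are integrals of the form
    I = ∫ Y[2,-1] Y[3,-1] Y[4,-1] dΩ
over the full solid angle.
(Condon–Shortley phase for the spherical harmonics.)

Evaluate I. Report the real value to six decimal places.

m-sum = -1 − 1 − 1 = -3 ≠ 0 ⇒ I = 0

0.000000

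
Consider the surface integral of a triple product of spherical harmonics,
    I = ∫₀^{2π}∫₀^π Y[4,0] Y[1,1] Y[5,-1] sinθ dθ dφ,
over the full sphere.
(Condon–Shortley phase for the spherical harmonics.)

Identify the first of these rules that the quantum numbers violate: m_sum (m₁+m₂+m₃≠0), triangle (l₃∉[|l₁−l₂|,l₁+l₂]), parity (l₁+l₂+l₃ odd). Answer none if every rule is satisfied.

none

Σmᵢ = 0  ✓
l₃∈[|l₁−l₂|,l₁+l₂]=[3,5], have l₃=5  ✓
Σlᵢ = 10 ⇒ even  ✓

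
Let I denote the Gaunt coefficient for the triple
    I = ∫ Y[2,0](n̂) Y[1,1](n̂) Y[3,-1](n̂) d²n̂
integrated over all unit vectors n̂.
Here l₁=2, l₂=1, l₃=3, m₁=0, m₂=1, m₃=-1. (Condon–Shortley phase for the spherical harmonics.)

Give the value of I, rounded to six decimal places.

-0.202301

m-sum 0 ✓  L=6 even ✓  1≤3≤3 ✓
Π(2lᵢ+1) = 5×3×7 = 105
triangle coeff Δ(2,1,3) = 1/105
Σ_t [0,0]: t=0:+1/4 = 1/4
(3j)²=3/35 [(2 1 3; 0 0 0)], sign=-1
Σ_t [0,0]: t=0:+1/8 = 1/8
(3j)²=2/35 [(2 1 3; 0 1 -1)], sign=+1
⇒ 4πI² = 18/35
I = (-1)√(18/35/(4π)) = -0.20230066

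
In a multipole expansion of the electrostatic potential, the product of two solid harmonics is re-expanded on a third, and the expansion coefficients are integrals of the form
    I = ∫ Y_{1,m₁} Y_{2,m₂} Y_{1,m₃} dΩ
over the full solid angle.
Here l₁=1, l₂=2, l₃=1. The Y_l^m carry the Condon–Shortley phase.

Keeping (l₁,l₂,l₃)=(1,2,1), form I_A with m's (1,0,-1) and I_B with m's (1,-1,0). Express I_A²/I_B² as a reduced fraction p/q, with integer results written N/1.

Shared (l₁,l₂,l₃)=(1,2,1): N and (l;000)² cancel in I_A²/I_B².
A: Δ = 2!·0!·2!/5! = 1/30; Racah Σ t=0..0: t=0:+1/4 = 1/4; ⇒ 3j(1 2 1; 1 0 -1)² = 1/30, sgn +1
B: Δ = 2!·0!·2!/5! = 1/30; Racah Σ t=0..0: t=0:+1/2 = 1/2; ⇒ 3j(1 2 1; 1 -1 0)² = 1/10, sgn -1
I_A²/I_B² = (1/30)/(1/10) = 1/3

1/3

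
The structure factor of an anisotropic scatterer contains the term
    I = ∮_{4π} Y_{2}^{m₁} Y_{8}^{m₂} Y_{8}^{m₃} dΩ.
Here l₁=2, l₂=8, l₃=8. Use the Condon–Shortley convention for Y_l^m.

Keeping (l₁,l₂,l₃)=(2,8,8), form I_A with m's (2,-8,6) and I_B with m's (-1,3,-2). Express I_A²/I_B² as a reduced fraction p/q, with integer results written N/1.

16/55

Shared (l₁,l₂,l₃)=(2,8,8): N and (l;000)² cancel in I_A²/I_B².
A: Δ = 2!·2!·14!/19! = 1/348840; Racah Σ t=0..0: t=0:+1/348713164800 = 1/348713164800; ⇒ 3j(2 8 8; 2 -8 6)² = 2/969, sgn +1
B: Δ = 2!·2!·14!/19! = 1/348840; Racah Σ t=1..2: t=1:−1/174182400 t=2:+1/87091200 = 1/174182400; ⇒ 3j(2 8 8; -1 3 -2)² = 55/7752, sgn +1
I_A²/I_B² = (2/969)/(55/7752) = 16/55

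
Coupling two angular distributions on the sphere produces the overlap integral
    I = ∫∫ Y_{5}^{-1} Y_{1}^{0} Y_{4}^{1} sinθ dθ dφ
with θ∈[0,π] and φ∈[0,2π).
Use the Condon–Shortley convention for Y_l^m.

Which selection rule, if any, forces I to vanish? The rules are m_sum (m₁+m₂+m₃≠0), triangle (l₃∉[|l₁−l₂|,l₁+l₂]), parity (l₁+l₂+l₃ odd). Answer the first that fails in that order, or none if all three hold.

m₁+m₂+m₃ = -1 + 0 + 1 = 0  ✓
triangle: |5−1|=4 ≤ l₃=4 ≤ 5+1=6  ✓
parity: l₁+l₂+l₃ = 10 is even  ✓

none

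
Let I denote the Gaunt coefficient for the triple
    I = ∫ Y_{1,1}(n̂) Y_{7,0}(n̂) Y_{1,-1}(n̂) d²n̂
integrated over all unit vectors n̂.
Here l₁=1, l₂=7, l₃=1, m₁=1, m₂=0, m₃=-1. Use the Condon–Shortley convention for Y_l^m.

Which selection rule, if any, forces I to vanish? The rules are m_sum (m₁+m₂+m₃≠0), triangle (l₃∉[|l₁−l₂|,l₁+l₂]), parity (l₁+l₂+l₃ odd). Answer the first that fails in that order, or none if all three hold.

m₁+m₂+m₃ = 1 + 0 − 1 = 0  ✓
triangle: |1−7|=6 ≤ l₃=1 ≤ 1+7=8  ✗
parity: l₁+l₂+l₃ = 9 is odd

triangle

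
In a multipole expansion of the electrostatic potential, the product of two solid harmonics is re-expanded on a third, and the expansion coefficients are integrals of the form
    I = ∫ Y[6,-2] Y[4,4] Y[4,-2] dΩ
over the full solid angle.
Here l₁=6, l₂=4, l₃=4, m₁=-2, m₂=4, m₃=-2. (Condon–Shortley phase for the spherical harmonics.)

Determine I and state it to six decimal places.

-0.110189

Checks pass: Σm=0; 14 even; l₃=4∈[2,10].
(2·6+1)(2·4+1)(2·4+1) = 1053
Δ: 6! 6! 2! / 15! → 1/1261260
sum: t=2:+1/4608 t=3:−1/1296 t=4:+1/4608 = -7/20736
3j²(6 4 4; 0 0 0) = Δ·Π!·Σ² = 20/1287  (sign -1)
sum: t=6:+1/69120 = 1/69120
3j²(6 4 4; -2 4 -2) = Δ·Π!·Σ² = 4/429  (sign +1)
combine: 4πI² = 1053·20/1287·4/429 = 240/1573
take √, sign -1: I = -0.11018851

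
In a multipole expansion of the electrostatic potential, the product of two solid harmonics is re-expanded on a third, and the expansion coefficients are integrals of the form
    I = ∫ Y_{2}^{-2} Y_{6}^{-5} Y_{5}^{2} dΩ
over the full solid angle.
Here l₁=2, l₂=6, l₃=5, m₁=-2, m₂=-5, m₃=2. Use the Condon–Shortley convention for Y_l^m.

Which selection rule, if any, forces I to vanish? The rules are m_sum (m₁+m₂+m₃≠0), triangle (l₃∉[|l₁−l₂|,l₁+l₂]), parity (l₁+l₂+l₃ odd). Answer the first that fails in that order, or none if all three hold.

m₁+m₂+m₃ = -2 − 5 + 2 = -5  ✗
triangle: |2−6|=4 ≤ l₃=5 ≤ 2+6=8
parity: l₁+l₂+l₃ = 13 is odd

m_sum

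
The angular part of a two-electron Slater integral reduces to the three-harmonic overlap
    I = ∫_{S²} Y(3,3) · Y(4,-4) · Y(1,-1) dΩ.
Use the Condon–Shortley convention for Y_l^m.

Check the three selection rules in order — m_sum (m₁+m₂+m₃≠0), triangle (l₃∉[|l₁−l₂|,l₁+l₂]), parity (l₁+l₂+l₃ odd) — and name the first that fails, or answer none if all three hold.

m₁+m₂+m₃ = 3 − 4 − 1 = -2  ✗
triangle: |3−4|=1 ≤ l₃=1 ≤ 3+4=7
parity: l₁+l₂+l₃ = 8 is even

m_sum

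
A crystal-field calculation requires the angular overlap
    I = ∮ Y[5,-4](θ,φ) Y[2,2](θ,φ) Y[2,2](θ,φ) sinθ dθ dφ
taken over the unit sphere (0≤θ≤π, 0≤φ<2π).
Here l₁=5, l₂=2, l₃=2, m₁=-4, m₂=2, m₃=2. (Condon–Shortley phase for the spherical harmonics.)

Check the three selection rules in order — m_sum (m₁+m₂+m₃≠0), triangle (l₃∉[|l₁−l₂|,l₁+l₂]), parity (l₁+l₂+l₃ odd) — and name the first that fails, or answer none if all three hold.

triangle

m₁+m₂+m₃ = -4 + 2 + 2 = 0  ✓
triangle: |5−2|=3 ≤ l₃=2 ≤ 5+2=7  ✗
parity: l₁+l₂+l₃ = 9 is odd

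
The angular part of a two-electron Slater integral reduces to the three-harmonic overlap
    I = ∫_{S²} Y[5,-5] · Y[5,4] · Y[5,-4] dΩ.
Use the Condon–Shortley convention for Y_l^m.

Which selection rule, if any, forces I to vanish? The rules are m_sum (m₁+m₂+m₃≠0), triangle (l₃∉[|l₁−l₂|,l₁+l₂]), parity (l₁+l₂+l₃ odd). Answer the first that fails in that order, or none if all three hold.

m_sum

Σmᵢ = -5  ✗
l₃∈[|l₁−l₂|,l₁+l₂]=[0,10], have l₃=5
Σlᵢ = 15 ⇒ odd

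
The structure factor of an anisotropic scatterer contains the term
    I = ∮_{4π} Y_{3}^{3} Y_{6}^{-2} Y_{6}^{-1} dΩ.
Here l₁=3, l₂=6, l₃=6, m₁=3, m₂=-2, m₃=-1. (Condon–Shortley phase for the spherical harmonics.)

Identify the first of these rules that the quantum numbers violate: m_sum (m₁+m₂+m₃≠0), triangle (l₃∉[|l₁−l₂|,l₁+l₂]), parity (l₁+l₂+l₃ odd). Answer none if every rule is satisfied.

azimuthal sum: 3 − 2 − 1 = 0  ✓
3 ≤ 6 ≤ 9 (triangle on l)  ✓
L = 3 + 6 + 6 = 15 (odd)  ✗

parity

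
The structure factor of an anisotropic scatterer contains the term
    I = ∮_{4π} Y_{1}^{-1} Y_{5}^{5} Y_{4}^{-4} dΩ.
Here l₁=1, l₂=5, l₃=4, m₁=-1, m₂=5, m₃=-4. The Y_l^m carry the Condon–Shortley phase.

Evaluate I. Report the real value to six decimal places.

-0.329416

m-sum 0 ✓  L=10 even ✓  4≤4≤6 ✓
Π(2lᵢ+1) = 3×11×9 = 297
triangle coeff Δ(1,5,4) = 1/495
Σ_t [1,1]: t=1:−1/576 = -1/576
(3j)²=5/99 [(1 5 4; 0 0 0)], sign=-1
Σ_t [2,2]: t=2:+1/80640 = 1/80640
(3j)²=1/11 [(1 5 4; -1 5 -4)], sign=+1
⇒ 4πI² = 15/11
I = (-1)√(15/11/(4π)) = -0.32941575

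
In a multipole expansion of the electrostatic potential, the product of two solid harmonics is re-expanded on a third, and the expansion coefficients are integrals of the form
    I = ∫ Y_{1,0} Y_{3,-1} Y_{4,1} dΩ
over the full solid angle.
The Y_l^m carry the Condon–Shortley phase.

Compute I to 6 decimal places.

Rules hold: Σm=0, L=8 even, 2≤4≤4.
N = 3·7·9 = 189
Δ = 0!·2!·6!/9! = 1/252
Racah Σ t=0..0: t=0:+1/36 = 1/36
⇒ 3j(1 3 4; 0 0 0)² = 4/63, sgn +1
Racah Σ t=0..0: t=0:+1/48 = 1/48
⇒ 3j(1 3 4; 0 -1 1)² = 5/84, sgn -1
4πI² = N·(3j₀)²·(3jₘ)² = 5/7
I = -1·√(0.714286/4π) = -0.23841361

-0.238414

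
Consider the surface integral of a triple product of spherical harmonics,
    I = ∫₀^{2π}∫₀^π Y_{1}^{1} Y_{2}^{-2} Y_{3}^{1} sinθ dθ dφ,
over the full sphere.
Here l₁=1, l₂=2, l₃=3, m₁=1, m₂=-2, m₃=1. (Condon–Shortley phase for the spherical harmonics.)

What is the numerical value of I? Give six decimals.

m-sum 0 ✓  L=6 even ✓  1≤3≤3 ✓
Π(2lᵢ+1) = 3×5×7 = 105
triangle coeff Δ(1,2,3) = 1/105
Σ_t [0,0]: t=0:+1/4 = 1/4
(3j)²=3/35 [(1 2 3; 0 0 0)], sign=-1
Σ_t [0,0]: t=0:+1/48 = 1/48
(3j)²=1/105 [(1 2 3; 1 -2 1)], sign=+1
⇒ 4πI² = 3/35
I = (-1)√(3/35/(4π)) = -0.08258890

-0.082589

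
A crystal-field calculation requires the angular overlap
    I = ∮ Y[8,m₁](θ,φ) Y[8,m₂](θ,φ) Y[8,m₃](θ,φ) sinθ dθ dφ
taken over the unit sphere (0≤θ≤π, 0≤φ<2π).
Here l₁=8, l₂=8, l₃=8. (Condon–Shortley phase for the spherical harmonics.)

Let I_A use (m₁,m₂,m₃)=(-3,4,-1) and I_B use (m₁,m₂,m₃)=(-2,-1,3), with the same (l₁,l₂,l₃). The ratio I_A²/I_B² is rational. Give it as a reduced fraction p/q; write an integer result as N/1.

160/99

Shared (l₁,l₂,l₃)=(8,8,8): N and (l;000)² cancel in I_A²/I_B².
A: Δ = 8!·8!·8!/25! = 1/236637794250; Racah Σ t=4..8: t=4:+1/117050572800 t=5:−1/5225472000 t=6:+1/1492992000 t=7:−1/2090188800 t=8:+1/16721510400 = 1/14631321600; ⇒ 3j(8 8 8; -3 4 -1)² = 192/96577, sgn -1
B: Δ = 8!·8!·8!/25! = 1/236637794250; Racah Σ t=2..7: t=2:+1/41803776000 t=3:−1/2090188800 t=4:+1/597196800 t=5:−1/746496000 t=6:+1/4180377600 t=7:−1/146313216000 = 11/97542144000; ⇒ 3j(8 8 8; -2 -1 3)² = 594/482885, sgn -1
I_A²/I_B² = (192/96577)/(594/482885) = 160/99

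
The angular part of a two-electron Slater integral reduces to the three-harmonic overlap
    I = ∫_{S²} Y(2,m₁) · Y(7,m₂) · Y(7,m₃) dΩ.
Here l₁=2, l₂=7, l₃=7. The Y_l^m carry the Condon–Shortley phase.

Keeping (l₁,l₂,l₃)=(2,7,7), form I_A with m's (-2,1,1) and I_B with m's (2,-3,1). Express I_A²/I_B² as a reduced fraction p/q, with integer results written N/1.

784/675

Shared (l₁,l₂,l₃)=(2,7,7): N and (l;000)² cancel in I_A²/I_B².
A: Δ = 2!·2!·12!/17! = 1/185640; Racah Σ t=2..2: t=2:+1/2073600 = 1/2073600; ⇒ 3j(2 7 7; -2 1 1)² = 28/1105, sgn +1
B: Δ = 2!·2!·12!/17! = 1/185640; Racah Σ t=0..0: t=0:+1/3870720 = 1/3870720; ⇒ 3j(2 7 7; 2 -3 1)² = 135/6188, sgn +1
I_A²/I_B² = (28/1105)/(135/6188) = 784/675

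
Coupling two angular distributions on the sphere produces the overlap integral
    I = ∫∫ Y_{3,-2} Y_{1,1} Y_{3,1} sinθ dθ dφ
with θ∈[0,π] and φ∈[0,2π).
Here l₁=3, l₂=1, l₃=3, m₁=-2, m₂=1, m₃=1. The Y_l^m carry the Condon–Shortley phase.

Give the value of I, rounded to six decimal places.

Σlᵢ=7 odd — θ-integrand is odd under cosθ→−cosθ; I=0

0.000000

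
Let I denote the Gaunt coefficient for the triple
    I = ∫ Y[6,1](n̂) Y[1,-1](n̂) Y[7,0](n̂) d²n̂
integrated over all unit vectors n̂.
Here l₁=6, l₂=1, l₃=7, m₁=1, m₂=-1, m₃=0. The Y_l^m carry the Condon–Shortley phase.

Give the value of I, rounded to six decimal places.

0.160342

m-sum 0 ✓  L=14 even ✓  5≤7≤7 ✓
Π(2lᵢ+1) = 13×3×15 = 585
triangle coeff Δ(6,1,7) = 1/1365
Σ_t [0,0]: t=0:+1/518400 = 1/518400
(3j)²=7/195 [(6 1 7; 0 0 0)], sign=-1
Σ_t [0,0]: t=0:+1/1209600 = 1/1209600
(3j)²=1/65 [(6 1 7; 1 -1 0)], sign=-1
⇒ 4πI² = 21/65
I = (+1)√(21/65/(4π)) = 0.16034227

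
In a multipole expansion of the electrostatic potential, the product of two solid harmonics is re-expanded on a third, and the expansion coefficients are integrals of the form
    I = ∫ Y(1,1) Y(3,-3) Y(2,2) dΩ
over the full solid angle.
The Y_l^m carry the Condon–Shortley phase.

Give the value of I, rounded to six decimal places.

-0.319865

m-sum 0 ✓  L=6 even ✓  2≤2≤4 ✓
Π(2lᵢ+1) = 3×7×5 = 105
triangle coeff Δ(1,3,2) = 1/105
Σ_t [1,1]: t=1:−1/4 = -1/4
(3j)²=3/35 [(1 3 2; 0 0 0)], sign=-1
Σ_t [0,0]: t=0:+1/48 = 1/48
(3j)²=1/7 [(1 3 2; 1 -3 2)], sign=+1
⇒ 4πI² = 9/7
I = (-1)√(9/7/(4π)) = -0.31986543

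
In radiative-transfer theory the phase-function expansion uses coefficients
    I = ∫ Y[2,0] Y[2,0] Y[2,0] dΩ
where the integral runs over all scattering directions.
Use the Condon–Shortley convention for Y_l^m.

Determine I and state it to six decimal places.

0.180224

Rules hold: Σm=0, L=6 even, 0≤2≤4.
N = 5·5·5 = 125
Δ = 2!·2!·2!/7! = 1/630
Racah Σ t=0..2: t=0:+1/8 t=1:−1/1 t=2:+1/8 = -3/4
⇒ 3j(2 2 2; 0 0 0)² = 2/35, sgn -1
(m-triple is (0,0,0) — same symbol as above.)
4πI² = N·(3j₀)²·(3jₘ)² = 20/49
I = +1·√(0.408163/4π) = 0.18022375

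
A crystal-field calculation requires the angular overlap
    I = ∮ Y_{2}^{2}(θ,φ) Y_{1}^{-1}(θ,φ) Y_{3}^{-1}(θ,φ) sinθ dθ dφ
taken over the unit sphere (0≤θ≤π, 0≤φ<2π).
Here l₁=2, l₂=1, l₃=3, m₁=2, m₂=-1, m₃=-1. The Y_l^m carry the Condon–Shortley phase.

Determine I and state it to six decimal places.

Rules hold: Σm=0, L=6 even, 1≤3≤3.
N = 5·3·7 = 105
Δ = 0!·4!·2!/7! = 1/105
Racah Σ t=0..0: t=0:+1/4 = 1/4
⇒ 3j(2 1 3; 0 0 0)² = 3/35, sgn -1
Racah Σ t=0..0: t=0:+1/48 = 1/48
⇒ 3j(2 1 3; 2 -1 -1)² = 1/105, sgn +1
4πI² = N·(3j₀)²·(3jₘ)² = 3/35
I = -1·√(0.0857143/4π) = -0.08258890

-0.082589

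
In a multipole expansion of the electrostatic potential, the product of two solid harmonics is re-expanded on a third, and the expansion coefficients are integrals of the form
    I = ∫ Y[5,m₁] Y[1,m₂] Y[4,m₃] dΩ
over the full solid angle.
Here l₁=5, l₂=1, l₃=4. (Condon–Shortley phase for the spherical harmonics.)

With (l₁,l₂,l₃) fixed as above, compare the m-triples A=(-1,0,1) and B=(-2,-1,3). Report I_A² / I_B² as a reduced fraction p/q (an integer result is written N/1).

l's match ⇒ only the (l;m) 3-j factors differ between A and B.
A: triangle coeff Δ(5,1,4) = 1/495; Σ_t [1,1]: t=1:−1/720 = -1/720; (3j)²=8/165 [(5 1 4; -1 0 1)], sign=+1
B: triangle coeff Δ(5,1,4) = 1/495; Σ_t [0,0]: t=0:+1/10080 = 1/10080; (3j)²=1/165 [(5 1 4; -2 -1 3)], sign=-1
I_A²/I_B² = (8/165)/(1/165) = 8/1

8/1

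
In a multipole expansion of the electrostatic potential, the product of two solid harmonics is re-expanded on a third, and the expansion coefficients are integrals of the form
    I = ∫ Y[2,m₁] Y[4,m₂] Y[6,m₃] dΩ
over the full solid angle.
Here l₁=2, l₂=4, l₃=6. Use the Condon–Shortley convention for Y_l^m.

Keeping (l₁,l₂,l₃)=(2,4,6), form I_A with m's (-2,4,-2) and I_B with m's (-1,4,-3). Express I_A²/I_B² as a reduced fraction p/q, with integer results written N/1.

1/9

Shared (l₁,l₂,l₃)=(2,4,6): N and (l;000)² cancel in I_A²/I_B².
A: Δ = 0!·4!·8!/13! = 1/6435; Racah Σ t=0..0: t=0:+1/967680 = 1/967680; ⇒ 3j(2 4 6; -2 4 -2)² = 1/6435, sgn +1
B: Δ = 0!·4!·8!/13! = 1/6435; Racah Σ t=0..0: t=0:+1/241920 = 1/241920; ⇒ 3j(2 4 6; -1 4 -3)² = 1/715, sgn -1
I_A²/I_B² = (1/6435)/(1/715) = 1/9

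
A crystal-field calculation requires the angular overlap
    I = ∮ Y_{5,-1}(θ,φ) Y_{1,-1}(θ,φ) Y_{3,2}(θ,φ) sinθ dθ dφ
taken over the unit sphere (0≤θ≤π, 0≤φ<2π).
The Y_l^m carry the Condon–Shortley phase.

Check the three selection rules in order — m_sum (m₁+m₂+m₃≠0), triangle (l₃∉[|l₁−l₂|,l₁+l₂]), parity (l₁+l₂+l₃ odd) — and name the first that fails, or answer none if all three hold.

triangle

Σmᵢ = 0  ✓
l₃∈[|l₁−l₂|,l₁+l₂]=[4,6], have l₃=3  ✗
Σlᵢ = 9 ⇒ odd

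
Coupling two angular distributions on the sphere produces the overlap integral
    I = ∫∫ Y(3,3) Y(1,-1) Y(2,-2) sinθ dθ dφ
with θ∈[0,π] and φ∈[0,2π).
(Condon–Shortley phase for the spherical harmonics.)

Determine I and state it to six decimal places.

m-sum 0 ✓  L=6 even ✓  2≤2≤4 ✓
Π(2lᵢ+1) = 7×3×5 = 105
triangle coeff Δ(3,1,2) = 1/105
Σ_t [1,1]: t=1:−1/4 = -1/4
(3j)²=3/35 [(3 1 2; 0 0 0)], sign=-1
Σ_t [0,0]: t=0:+1/48 = 1/48
(3j)²=1/7 [(3 1 2; 3 -1 -2)], sign=+1
⇒ 4πI² = 9/7
I = (-1)√(9/7/(4π)) = -0.31986543

-0.319865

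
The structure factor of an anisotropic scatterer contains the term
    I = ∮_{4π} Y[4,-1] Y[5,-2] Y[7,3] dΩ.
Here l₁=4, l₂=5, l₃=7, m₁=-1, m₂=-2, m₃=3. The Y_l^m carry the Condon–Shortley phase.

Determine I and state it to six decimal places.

-0.128189

Rules hold: Σm=0, L=16 even, 1≤7≤9.
N = 9·11·15 = 1485
Δ = 2!·6!·8!/17! = 1/6126120
Racah Σ t=0..2: t=0:+1/69120 t=1:−1/20736 t=2:+1/69120 = -1/51840
⇒ 3j(4 5 7; 0 0 0)² = 280/21879, sgn +1
Racah Σ t=0..2: t=0:+1/172800 t=1:−1/69120 t=2:+1/362880 = -43/7257600
⇒ 3j(4 5 7; -1 -2 3)² = 1849/170170, sgn -1
4πI² = N·(3j₀)²·(3jₘ)² = 110940/537251
I = -1·√(0.206496/4π) = -0.12818893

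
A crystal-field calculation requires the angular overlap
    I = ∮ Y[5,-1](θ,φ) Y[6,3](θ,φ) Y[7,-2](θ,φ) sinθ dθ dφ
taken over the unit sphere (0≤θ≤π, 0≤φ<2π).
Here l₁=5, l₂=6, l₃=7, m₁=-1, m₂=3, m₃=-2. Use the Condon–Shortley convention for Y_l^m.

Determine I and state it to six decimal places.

-0.121943

m-sum 0 ✓  L=18 even ✓  1≤7≤11 ✓
Π(2lᵢ+1) = 11×13×15 = 2145
triangle coeff Δ(5,6,7) = 1/174594420
Σ_t [0,4]: t=0:+1/4147200 t=1:−1/207360 t=2:+1/82944 t=3:−1/207360 t=4:+1/4147200 = 1/345600
(3j)²=420/46189 [(5 6 7; 0 0 0)], sign=-1
Σ_t [1,4]: t=1:−1/29030400 t=2:+1/967680 t=3:−1/311040 t=4:+1/829440 = -11/10886400
(3j)²=1408/146965 [(5 6 7; -1 3 -2)], sign=+1
⇒ 4πI² = 253440/1356277
I = (-1)√(253440/1356277/(4π)) = -0.12194344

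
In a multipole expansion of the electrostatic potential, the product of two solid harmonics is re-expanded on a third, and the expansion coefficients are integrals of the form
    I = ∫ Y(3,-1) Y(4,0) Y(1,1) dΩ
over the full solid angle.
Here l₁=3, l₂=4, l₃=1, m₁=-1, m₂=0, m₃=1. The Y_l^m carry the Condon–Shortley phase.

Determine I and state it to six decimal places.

0.150786

m-sum 0 ✓  L=8 even ✓  1≤1≤7 ✓
Π(2lᵢ+1) = 7×9×3 = 189
triangle coeff Δ(3,4,1) = 1/252
Σ_t [3,3]: t=3:−1/36 = -1/36
(3j)²=4/63 [(3 4 1; 0 0 0)], sign=+1
Σ_t [4,4]: t=4:+1/96 = 1/96
(3j)²=1/42 [(3 4 1; -1 0 1)], sign=+1
⇒ 4πI² = 2/7
I = (+1)√(2/7/(4π)) = 0.15078601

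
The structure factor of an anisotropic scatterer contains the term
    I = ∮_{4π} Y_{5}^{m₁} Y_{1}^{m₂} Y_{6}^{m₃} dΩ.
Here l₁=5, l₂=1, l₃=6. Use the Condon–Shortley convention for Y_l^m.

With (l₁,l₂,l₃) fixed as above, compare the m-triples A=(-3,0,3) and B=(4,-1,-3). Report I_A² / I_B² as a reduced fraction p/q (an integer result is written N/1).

9/1

l's match ⇒ only the (l;m) 3-j factors differ between A and B.
A: triangle coeff Δ(5,1,6) = 1/858; Σ_t [0,0]: t=0:+1/80640 = 1/80640; (3j)²=9/286 [(5 1 6; -3 0 3)], sign=-1
B: triangle coeff Δ(5,1,6) = 1/858; Σ_t [0,0]: t=0:+1/725760 = 1/725760; (3j)²=1/286 [(5 1 6; 4 -1 -3)], sign=-1
I_A²/I_B² = (9/286)/(1/286) = 9/1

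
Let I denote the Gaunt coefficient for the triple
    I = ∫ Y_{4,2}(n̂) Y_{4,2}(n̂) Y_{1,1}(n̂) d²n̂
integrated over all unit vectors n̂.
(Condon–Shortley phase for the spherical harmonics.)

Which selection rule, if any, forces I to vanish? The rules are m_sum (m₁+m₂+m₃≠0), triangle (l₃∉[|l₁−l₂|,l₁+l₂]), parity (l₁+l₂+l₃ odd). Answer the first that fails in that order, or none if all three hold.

azimuthal sum: 2 + 2 + 1 = 5  ✗
0 ≤ 1 ≤ 8 (triangle on l)
L = 4 + 4 + 1 = 9 (odd)

m_sum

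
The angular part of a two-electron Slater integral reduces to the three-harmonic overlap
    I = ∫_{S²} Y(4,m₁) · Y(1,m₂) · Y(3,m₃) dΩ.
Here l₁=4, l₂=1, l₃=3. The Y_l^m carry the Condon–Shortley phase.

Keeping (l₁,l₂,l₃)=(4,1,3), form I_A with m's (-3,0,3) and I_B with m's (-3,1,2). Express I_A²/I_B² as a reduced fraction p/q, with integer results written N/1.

Same 4,1,3: normalisation and zero-m 3j drop out of the ratio.
A: Δ: 2! 6! 0! / 9! → 1/252; sum: t=1:−1/720 = -1/720; 3j²(4 1 3; -3 0 3) = Δ·Π!·Σ² = 1/36  (sign -1)
B: Δ: 2! 6! 0! / 9! → 1/252; sum: t=2:+1/240 = 1/240; 3j²(4 1 3; -3 1 2) = Δ·Π!·Σ² = 1/12  (sign -1)
I_A²/I_B² = (1/36)/(1/12) = 1/3

1/3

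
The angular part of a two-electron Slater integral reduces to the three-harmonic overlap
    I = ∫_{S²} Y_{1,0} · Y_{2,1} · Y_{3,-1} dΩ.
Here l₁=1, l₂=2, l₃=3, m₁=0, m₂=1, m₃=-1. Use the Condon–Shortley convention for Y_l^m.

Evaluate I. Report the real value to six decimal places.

m-sum 0 ✓  L=6 even ✓  1≤3≤3 ✓
Π(2lᵢ+1) = 3×5×7 = 105
triangle coeff Δ(1,2,3) = 1/105
Σ_t [0,0]: t=0:+1/4 = 1/4
(3j)²=3/35 [(1 2 3; 0 0 0)], sign=-1
Σ_t [0,0]: t=0:+1/6 = 1/6
(3j)²=8/105 [(1 2 3; 0 1 -1)], sign=+1
⇒ 4πI² = 24/35
I = (-1)√(24/35/(4π)) = -0.23359668

-0.233597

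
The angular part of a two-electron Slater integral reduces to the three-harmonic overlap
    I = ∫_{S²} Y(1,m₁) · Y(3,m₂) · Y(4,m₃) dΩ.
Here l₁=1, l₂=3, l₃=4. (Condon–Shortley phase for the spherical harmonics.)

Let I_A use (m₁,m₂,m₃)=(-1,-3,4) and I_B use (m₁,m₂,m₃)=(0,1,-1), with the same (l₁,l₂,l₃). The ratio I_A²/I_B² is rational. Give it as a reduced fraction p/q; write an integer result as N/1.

l's match ⇒ only the (l;m) 3-j factors differ between A and B.
A: triangle coeff Δ(1,3,4) = 1/252; Σ_t [0,0]: t=0:+1/1440 = 1/1440; (3j)²=1/9 [(1 3 4; -1 -3 4)], sign=+1
B: triangle coeff Δ(1,3,4) = 1/252; Σ_t [0,0]: t=0:+1/48 = 1/48; (3j)²=5/84 [(1 3 4; 0 1 -1)], sign=-1
I_A²/I_B² = (1/9)/(5/84) = 28/15

28/15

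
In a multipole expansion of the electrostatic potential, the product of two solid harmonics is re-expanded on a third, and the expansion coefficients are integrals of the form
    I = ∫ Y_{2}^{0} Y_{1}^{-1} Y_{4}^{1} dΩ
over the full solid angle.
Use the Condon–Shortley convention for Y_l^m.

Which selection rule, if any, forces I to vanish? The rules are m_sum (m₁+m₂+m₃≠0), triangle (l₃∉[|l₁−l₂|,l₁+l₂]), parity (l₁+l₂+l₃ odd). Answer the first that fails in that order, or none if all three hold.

azimuthal sum: 0 − 1 + 1 = 0  ✓
1 ≤ 4 ≤ 3 (triangle on l)  ✗
L = 2 + 1 + 4 = 7 (odd)

triangle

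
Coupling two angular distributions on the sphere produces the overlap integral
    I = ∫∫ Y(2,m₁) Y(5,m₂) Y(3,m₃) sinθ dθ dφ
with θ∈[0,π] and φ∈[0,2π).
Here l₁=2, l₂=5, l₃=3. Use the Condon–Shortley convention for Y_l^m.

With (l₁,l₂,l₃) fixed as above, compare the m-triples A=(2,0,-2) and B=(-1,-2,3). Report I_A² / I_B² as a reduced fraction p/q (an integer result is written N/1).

Shared (l₁,l₂,l₃)=(2,5,3): N and (l;000)² cancel in I_A²/I_B².
A: Δ = 4!·0!·6!/11! = 1/2310; Racah Σ t=0..0: t=0:+1/2880 = 1/2880; ⇒ 3j(2 5 3; 2 0 -2)² = 1/462, sgn -1
B: Δ = 4!·0!·6!/11! = 1/2310; Racah Σ t=3..3: t=3:−1/4320 = -1/4320; ⇒ 3j(2 5 3; -1 -2 3)² = 1/330, sgn -1
I_A²/I_B² = (1/462)/(1/330) = 5/7

5/7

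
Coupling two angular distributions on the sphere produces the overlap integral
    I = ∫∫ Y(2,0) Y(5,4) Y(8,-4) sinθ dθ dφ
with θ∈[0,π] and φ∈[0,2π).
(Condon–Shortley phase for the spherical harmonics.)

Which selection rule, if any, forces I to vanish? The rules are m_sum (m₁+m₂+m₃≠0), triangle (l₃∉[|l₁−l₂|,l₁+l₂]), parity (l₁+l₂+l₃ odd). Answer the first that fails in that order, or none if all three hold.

triangle

m₁+m₂+m₃ = 0 + 4 − 4 = 0  ✓
triangle: |2−5|=3 ≤ l₃=8 ≤ 2+5=7  ✗
parity: l₁+l₂+l₃ = 15 is odd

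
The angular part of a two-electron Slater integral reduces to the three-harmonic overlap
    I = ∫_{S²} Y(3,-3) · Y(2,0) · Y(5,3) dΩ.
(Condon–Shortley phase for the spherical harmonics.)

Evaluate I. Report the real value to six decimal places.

-0.126792

m-sum 0 ✓  L=10 even ✓  1≤5≤5 ✓
Π(2lᵢ+1) = 7×5×11 = 385
triangle coeff Δ(3,2,5) = 1/2310
Σ_t [0,0]: t=0:+1/144 = 1/144
(3j)²=10/231 [(3 2 5; 0 0 0)], sign=-1
Σ_t [0,0]: t=0:+1/2880 = 1/2880
(3j)²=2/165 [(3 2 5; -3 0 3)], sign=+1
⇒ 4πI² = 20/99
I = (-1)√(20/99/(4π)) = -0.12679218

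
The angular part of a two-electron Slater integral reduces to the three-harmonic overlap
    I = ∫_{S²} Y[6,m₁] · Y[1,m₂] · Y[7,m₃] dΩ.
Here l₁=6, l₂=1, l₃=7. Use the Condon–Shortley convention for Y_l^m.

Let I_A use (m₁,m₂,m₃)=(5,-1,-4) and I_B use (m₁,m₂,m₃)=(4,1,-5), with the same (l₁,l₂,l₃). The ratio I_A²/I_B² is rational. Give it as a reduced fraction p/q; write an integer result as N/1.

Shared (l₁,l₂,l₃)=(6,1,7): N and (l;000)² cancel in I_A²/I_B².
A: Δ = 0!·12!·2!/15! = 1/1365; Racah Σ t=0..0: t=0:+1/79833600 = 1/79833600; ⇒ 3j(6 1 7; 5 -1 -4)² = 1/455, sgn -1
B: Δ = 0!·12!·2!/15! = 1/1365; Racah Σ t=0..0: t=0:+1/14515200 = 1/14515200; ⇒ 3j(6 1 7; 4 1 -5)² = 22/455, sgn +1
I_A²/I_B² = (1/455)/(22/455) = 1/22

1/22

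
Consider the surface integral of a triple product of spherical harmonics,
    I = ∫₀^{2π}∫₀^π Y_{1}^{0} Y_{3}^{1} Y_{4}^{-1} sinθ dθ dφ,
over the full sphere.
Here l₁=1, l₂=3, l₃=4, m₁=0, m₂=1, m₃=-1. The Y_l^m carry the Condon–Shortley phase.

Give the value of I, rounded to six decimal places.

-0.238414

Rules hold: Σm=0, L=8 even, 2≤4≤4.
N = 3·7·9 = 189
Δ = 0!·2!·6!/9! = 1/252
Racah Σ t=0..0: t=0:+1/36 = 1/36
⇒ 3j(1 3 4; 0 0 0)² = 4/63, sgn +1
Racah Σ t=0..0: t=0:+1/48 = 1/48
⇒ 3j(1 3 4; 0 1 -1)² = 5/84, sgn -1
4πI² = N·(3j₀)²·(3jₘ)² = 5/7
I = -1·√(0.714286/4π) = -0.23841361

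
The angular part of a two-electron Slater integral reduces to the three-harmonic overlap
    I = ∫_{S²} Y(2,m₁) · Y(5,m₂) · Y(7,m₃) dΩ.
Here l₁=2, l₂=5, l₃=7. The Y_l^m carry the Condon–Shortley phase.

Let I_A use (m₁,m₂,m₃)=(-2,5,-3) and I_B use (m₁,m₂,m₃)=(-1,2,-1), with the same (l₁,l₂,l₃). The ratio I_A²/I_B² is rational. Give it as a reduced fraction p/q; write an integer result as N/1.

Same 2,5,7: normalisation and zero-m 3j drop out of the ratio.
A: Δ: 0! 4! 10! / 15! → 1/15015; sum: t=0:+1/87091200 = 1/87091200; 3j²(2 5 7; -2 5 -3) = Δ·Π!·Σ² = 1/15015  (sign +1)
B: Δ: 0! 4! 10! / 15! → 1/15015; sum: t=0:+1/181440 = 1/181440; 3j²(2 5 7; -1 2 -1) = Δ·Π!·Σ² = 32/3003  (sign +1)
I_A²/I_B² = (1/15015)/(32/3003) = 1/160

1/160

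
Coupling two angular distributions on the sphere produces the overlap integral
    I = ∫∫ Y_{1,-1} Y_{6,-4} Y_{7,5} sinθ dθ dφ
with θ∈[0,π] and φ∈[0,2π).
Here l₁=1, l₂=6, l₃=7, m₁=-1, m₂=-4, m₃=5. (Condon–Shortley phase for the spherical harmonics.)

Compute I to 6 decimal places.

m-sum 0 ✓  L=14 even ✓  5≤7≤7 ✓
Π(2lᵢ+1) = 3×13×15 = 585
triangle coeff Δ(1,6,7) = 1/1365
Σ_t [0,0]: t=0:+1/518400 = 1/518400
(3j)²=7/195 [(1 6 7; 0 0 0)], sign=-1
Σ_t [0,0]: t=0:+1/14515200 = 1/14515200
(3j)²=22/455 [(1 6 7; -1 -4 5)], sign=+1
⇒ 4πI² = 66/65
I = (-1)√(66/65/(4π)) = -0.28425647

-0.284256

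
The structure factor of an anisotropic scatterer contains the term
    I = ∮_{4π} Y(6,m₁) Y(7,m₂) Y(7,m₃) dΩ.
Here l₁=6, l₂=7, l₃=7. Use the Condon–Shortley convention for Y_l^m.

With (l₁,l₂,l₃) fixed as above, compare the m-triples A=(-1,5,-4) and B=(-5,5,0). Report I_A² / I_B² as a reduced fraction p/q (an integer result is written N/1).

Shared (l₁,l₂,l₃)=(6,7,7): N and (l;000)² cancel in I_A²/I_B².
A: Δ = 6!·6!·8!/21! = 1/2444321880; Racah Σ t=4..6: t=4:+1/69672960 t=5:−1/29030400 t=6:+1/124416000 = -1/82944000; ⇒ 3j(6 7 7; -1 5 -4)² = 693/83980, sgn +1
B: Δ = 6!·6!·8!/21! = 1/2444321880; Racah Σ t=5..6: t=5:−1/435456000 t=6:+1/124416000 = 1/174182400; ⇒ 3j(6 7 7; -5 5 0)² = 55/4199, sgn -1
I_A²/I_B² = (693/83980)/(55/4199) = 63/100

63/100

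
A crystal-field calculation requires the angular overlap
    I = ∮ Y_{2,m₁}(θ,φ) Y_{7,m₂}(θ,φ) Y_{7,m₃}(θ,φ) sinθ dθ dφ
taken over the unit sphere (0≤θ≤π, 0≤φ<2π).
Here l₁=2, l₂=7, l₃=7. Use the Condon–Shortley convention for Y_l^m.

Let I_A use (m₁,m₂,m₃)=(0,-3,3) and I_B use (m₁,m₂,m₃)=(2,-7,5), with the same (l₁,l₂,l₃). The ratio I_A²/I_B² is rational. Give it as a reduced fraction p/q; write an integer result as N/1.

841/546

Same 2,7,7: normalisation and zero-m 3j drop out of the ratio.
A: Δ: 2! 2! 12! / 17! → 1/185640; sum: t=0:+1/3870720 t=1:−1/2177280 t=2:+1/29030400 = -29/174182400; 3j²(2 7 7; 0 -3 3) = Δ·Π!·Σ² = 841/185640  (sign -1)
B: Δ: 2! 2! 12! / 17! → 1/185640; sum: t=0:+1/1916006400 = 1/1916006400; 3j²(2 7 7; 2 -7 5) = Δ·Π!·Σ² = 1/340  (sign +1)
I_A²/I_B² = (841/185640)/(1/340) = 841/546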